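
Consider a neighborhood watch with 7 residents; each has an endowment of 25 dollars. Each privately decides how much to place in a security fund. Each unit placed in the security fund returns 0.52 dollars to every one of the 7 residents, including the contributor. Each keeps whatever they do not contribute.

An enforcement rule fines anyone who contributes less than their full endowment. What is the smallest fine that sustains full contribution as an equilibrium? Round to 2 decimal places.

Given the others contribute fully, the best deviation is to contribute 0 (any partial contribution still incurs the fine and gives up units whose private return 0.52 is below 1).
Deviating from 25 to 0 saves 25 dollars but forfeits the deviator's share of the drop in the security fund: 0.52 × 25 = 13.00.
So the deviation gain is 25 − 13.00 = 12.00, and the fine must be at least 12.00 dollars to wipe it out.

12.00 dollars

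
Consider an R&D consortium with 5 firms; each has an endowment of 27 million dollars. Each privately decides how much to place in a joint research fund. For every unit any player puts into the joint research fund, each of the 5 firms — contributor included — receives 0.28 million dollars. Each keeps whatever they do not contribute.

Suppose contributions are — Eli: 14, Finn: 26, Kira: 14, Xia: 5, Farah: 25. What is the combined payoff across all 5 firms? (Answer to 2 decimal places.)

168.60 million dollars

Total contributed: 14 + 26 + 14 + 5 + 25 = 84; total kept: 5 × 27 − 84 = 51.
The joint research fund pays out 0.28 × 5 × 84 = 117.60 in aggregate.
Group total = 51 + 117.60 = 168.60.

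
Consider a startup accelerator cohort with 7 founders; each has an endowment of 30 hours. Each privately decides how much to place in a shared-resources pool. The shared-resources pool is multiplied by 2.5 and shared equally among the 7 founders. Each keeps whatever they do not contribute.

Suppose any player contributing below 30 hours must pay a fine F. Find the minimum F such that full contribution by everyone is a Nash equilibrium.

Given the others contribute fully, the best deviation is to contribute 0 (any partial contribution still incurs the fine and gives up units whose private return 0.3571 is below 1).
Deviating from 30 to 0 saves 30 hours but forfeits the deviator's share of the drop in the shared-resources pool: 2.5/7 × 30 = 10.71.
So the deviation gain is 30 − 10.71 = 19.29, and the fine must be at least 19.29 hours to wipe it out.

19.29 hours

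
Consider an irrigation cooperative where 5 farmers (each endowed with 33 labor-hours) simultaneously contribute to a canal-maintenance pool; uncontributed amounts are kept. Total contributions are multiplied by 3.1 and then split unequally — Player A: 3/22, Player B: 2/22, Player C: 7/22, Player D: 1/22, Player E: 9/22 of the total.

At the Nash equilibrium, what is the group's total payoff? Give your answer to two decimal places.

234.30 labor-hours

Player j's private return per contributed unit is 3.1 × (j's share). Contributing is weakly dominant for j when that share is at least 1/3.1 = 0.3226, and contributing 0 is dominant otherwise.
The only share above 0.3226 is Player E's 9/22, contributing 33; the remaining 4 contribute 0. Total contributed: 33.
The canal-maintenance pool pays out 3.1 × 33 = 102.30 in total (split across the unequal shares, but the aggregate is all that matters for the group sum).
The 4 free-riders keep 33 each, adding 132. Group total = 132 + 102.30 = 234.30.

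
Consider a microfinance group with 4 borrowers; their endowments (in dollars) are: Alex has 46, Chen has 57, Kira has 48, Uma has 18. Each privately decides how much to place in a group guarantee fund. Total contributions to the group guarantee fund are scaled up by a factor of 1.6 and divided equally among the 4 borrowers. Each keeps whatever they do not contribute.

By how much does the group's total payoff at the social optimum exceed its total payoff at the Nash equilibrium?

The private return per contributed unit is 1.6/4 = 0.4000 < 1 for every player regardless of endowment, so the Nash equilibrium is zero contribution and the group total is Σ E_j = 46 + 57 + 48 + 18 = 169.
Each contributed unit returns 1.600 to the group, so the social optimum is full contribution by everyone: group total = 1.600 × 169 = 270.40.
Efficiency loss = (1.600 − 1) × 169 = 101.40.

101.40 dollars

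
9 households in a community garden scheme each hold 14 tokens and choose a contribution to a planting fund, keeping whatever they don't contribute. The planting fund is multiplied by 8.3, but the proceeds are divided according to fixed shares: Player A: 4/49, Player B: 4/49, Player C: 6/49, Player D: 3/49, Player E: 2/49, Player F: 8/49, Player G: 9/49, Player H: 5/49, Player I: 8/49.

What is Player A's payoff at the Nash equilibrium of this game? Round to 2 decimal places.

51.94 tokens

Player j's private return per contributed unit is 8.3 × (j's share). Contributing is weakly dominant for j when that share is at least 1/8.3 = 0.1205, and contributing 0 is dominant otherwise.
Player C, Player F, Player G and Player I clear that bar, contributing 14 each; the remaining 5 contribute 0. Total contributed: 56.
Player A keeps 14 and receives 8.3 × 56 × 4/49 = 37.94 from the planting fund, for a payoff of 51.94.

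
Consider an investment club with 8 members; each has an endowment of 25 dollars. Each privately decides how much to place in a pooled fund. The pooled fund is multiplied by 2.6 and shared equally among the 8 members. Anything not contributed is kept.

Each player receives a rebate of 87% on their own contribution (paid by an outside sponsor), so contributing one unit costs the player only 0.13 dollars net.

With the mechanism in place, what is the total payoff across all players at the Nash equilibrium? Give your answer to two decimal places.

694.00 dollars

With the mechanism, a contributed unit returns (2.6/8) / 0.13 = 2.5000 per unit of net cost to the contributor — now above 1 — so contributing fully is weakly dominant for every player.
At the Nash equilibrium everyone contributes 25. Group total payoff = 8 × (25 × 0.87 + 2.6 × 25) = 694.00.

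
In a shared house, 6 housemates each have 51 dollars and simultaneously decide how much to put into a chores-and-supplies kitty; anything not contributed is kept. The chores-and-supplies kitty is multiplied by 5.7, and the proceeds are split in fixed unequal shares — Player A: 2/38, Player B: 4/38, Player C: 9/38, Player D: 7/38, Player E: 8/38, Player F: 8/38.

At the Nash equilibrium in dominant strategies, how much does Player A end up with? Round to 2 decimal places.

112.20 dollars

Player j's private return per contributed unit is 5.7 × (j's share). Contributing is weakly dominant for j when that share is at least 1/5.7 = 0.1754, and contributing 0 is dominant otherwise.
Player C, Player D, Player E and Player F are above the threshold, contributing 51 each; the remaining 2 contribute 0. Total contributed: 204.
Player A keeps 51 and receives 5.7 × 204 × 2/38 = 61.20 from the chores-and-supplies kitty, for a payoff of 112.20.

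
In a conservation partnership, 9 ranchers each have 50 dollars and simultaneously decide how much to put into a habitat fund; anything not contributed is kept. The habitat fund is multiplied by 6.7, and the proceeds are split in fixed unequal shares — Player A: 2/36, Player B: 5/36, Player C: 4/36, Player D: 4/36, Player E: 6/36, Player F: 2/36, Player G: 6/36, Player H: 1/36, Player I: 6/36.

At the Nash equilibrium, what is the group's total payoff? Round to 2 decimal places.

Each unit j contributes comes back to j as 6.7 × (j's share), so j prefers to contribute only if that share exceeds 1/6.7 = 0.1493; otherwise keeping the unit dominates.
Player E, Player G and Player I are above the threshold, contributing 50 each; the remaining 6 contribute 0. Total contributed: 150.
The habitat fund pays out 6.7 × 150 = 1005.00 in total (split across the unequal shares, but the aggregate is all that matters for the group sum).
The 6 free-riders keep 50 each, adding 300. Group total = 300 + 1005.00 = 1305.00.

1305.00 dollars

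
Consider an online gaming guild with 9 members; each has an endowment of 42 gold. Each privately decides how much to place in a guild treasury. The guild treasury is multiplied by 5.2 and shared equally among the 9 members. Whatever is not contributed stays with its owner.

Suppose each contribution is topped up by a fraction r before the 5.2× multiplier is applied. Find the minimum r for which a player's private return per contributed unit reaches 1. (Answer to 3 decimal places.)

With matching at rate r, one contributed unit becomes (1 + r) in the guild treasury and returns 5.2 × (1 + r) / 9 to the contributor.
Setting this equal to 1: 1 + r = 9/5.2 = 1.7308.
So the minimum matching rate is r = 1.7308 − 1 = 0.731.

0.731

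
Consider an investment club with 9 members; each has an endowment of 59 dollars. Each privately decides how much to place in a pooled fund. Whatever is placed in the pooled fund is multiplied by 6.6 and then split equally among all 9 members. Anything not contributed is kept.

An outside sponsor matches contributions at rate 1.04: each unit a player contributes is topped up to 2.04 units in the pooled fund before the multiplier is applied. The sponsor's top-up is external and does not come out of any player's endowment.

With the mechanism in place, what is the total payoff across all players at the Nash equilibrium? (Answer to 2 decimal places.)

The effective private return per unit is now 6.6 × 2.04 / 9 = 1.4960 > 1, so every player's dominant strategy flips to full contribution.
At the Nash equilibrium everyone contributes 59. Group total payoff = 6.6 × 2.04 × 531 = 7149.38.

7149.38 dollars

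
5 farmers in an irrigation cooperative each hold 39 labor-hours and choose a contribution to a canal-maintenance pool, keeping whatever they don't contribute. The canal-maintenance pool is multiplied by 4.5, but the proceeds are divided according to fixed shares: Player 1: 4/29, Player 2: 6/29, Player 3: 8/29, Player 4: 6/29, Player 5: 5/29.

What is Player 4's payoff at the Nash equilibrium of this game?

For player j, contributing a unit is worthwhile iff 4.5 × (j's share) ≥ 1, i.e. iff j's share is at least 0.2222.
The only share above 0.2222 is Player 3's 8/29, contributing 39; the remaining 4 contribute 0. Total contributed: 39.
Player 4 keeps 39 and receives 4.5 × 39 × 6/29 = 36.31 from the canal-maintenance pool, for a payoff of 75.31.

75.31 labor-hours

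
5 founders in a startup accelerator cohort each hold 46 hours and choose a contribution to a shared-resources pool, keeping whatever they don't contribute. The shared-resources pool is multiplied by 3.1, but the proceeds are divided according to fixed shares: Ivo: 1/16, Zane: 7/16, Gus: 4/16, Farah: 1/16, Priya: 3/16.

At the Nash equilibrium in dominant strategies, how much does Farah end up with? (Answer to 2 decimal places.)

Player j's private return per contributed unit is 3.1 × (j's share). Contributing is weakly dominant for j when that share is at least 1/3.1 = 0.3226, and contributing 0 is dominant otherwise.
The only share above 0.3226 is Zane's 7/16, contributing 46; the remaining 4 contribute 0. Total contributed: 46.
Farah keeps 46 and receives 3.1 × 46 × 1/16 = 8.91 from the shared-resources pool, for a payoff of 54.91.

54.91 hours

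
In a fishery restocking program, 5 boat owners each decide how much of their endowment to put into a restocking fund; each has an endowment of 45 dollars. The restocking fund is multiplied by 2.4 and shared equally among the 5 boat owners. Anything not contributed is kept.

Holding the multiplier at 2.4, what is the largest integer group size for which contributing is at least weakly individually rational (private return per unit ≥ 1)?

Private return per unit is 2.4/(group size), which is ≥ 1 whenever the group size is ≤ 2.4.
The largest such integer is 2.

2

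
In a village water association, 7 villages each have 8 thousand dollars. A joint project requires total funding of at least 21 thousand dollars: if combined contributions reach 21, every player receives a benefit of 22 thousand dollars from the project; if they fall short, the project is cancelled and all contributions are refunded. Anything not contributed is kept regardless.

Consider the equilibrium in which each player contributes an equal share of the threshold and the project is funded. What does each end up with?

27 thousand dollars

Equal share of the threshold: 21/7 = 3.
At this profile no one gains by cutting their contribution: any cut drops the total below 21, the project is cancelled, contributions are refunded, and the deviator ends with 8, which is less than 8 − 3 + 22 = 27. Contributing more than 3 just wastes the excess. So contributing exactly 3 is a best response.
Each player's payoff: 8 − 3 + 22 = 27.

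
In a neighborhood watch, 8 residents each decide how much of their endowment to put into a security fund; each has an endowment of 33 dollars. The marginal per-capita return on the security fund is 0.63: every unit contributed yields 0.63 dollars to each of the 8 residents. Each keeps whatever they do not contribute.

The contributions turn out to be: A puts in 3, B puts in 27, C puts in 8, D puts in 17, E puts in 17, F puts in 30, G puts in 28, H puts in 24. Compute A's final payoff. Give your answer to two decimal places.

Total contributed: 3 + 27 + 8 + 17 + 17 + 30 + 28 + 24 = 154.
Each receives 0.63 × 154 = 97.02 from the security fund.
A keeps 33 − 3 = 30, so A's payoff is 30 + 97.02 = 127.02.

127.02 dollars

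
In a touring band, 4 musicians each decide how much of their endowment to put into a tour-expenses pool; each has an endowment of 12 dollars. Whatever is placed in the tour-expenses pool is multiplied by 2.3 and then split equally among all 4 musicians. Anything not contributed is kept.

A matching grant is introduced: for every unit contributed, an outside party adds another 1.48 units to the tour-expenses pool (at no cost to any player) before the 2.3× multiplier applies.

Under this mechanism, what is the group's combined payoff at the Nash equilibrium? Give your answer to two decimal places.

273.79 dollars

The effective private return per unit is now 2.3 × 2.48 / 4 = 1.4260 > 1, so every player's dominant strategy flips to full contribution.
At the Nash equilibrium everyone contributes 12. Group total payoff = 2.3 × 2.48 × 48 = 273.79.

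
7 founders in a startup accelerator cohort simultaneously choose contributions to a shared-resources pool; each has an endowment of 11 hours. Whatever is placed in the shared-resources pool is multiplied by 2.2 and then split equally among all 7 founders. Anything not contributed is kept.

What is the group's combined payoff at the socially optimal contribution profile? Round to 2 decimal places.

169.40 hours

Each contributed unit returns 2.200 to the group as a whole (0.3143 to each of 7 players), which exceeds 1, so the social optimum is full contribution: group total = 2.200 × 77 = 169.40.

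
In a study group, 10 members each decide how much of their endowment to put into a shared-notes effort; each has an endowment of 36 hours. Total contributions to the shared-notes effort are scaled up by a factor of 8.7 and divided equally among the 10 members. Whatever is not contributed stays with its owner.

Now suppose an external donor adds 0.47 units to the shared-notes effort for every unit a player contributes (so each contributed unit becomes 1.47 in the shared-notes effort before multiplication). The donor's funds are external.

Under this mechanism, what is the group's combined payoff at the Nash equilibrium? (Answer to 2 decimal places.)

4604.04 hours

With the mechanism, a contributed unit returns 8.7 × 1.47 / 10 = 1.2789 per unit of net cost to the contributor — now above 1 — so contributing fully is weakly dominant for every player.
So the Nash equilibrium is full contribution by all 10; the group earns 8.7 × 1.47 × 360 = 4604.04.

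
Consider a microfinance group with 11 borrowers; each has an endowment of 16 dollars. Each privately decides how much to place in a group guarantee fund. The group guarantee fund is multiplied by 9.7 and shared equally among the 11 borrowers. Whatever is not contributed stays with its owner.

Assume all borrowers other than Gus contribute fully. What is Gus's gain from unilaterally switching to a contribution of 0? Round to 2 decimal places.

Switching from a contribution of 16 to 0 lets Gus keep an extra 16 dollars, but lowers the group guarantee fund by 16, which costs Gus their own share of that drop: 9.7/11 × 16 = 14.11.
Net gain = 16 − 14.11 = 1.89. The private return per contributed unit (0.8818) is below 1, so free-riding is indeed the best response regardless of what the others do.

1.89 dollars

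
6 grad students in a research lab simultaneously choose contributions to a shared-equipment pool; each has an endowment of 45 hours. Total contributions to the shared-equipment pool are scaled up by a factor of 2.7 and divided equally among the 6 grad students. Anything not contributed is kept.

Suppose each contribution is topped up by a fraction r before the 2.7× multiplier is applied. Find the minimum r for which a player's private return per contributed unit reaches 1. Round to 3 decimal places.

With matching at rate r, one contributed unit becomes (1 + r) in the shared-equipment pool and returns 2.7 × (1 + r) / 6 to the contributor.
Setting this equal to 1: 1 + r = 6/2.7 = 2.2222.
So the minimum matching rate is r = 2.2222 − 1 = 1.222.

1.222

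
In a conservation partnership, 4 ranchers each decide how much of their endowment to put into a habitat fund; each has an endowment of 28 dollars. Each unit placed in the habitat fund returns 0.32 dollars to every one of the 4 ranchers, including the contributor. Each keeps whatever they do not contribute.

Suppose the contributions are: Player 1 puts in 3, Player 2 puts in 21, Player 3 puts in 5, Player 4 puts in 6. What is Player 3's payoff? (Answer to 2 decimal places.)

Total contributed: 3 + 21 + 5 + 6 = 35.
Each receives 0.32 × 35 = 11.20 from the habitat fund.
Player 3 keeps 28 − 5 = 23, so Player 3's payoff is 23 + 11.20 = 34.20.

34.20 dollars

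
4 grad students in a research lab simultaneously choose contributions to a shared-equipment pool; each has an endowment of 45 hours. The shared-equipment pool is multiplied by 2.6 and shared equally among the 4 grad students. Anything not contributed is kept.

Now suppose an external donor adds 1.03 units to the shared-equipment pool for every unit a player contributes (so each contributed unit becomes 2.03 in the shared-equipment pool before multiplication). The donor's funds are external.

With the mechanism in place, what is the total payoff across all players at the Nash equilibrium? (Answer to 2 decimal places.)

950.04 hours

The effective private return per unit is now 2.6 × 2.03 / 4 = 1.3195 > 1, so every player's dominant strategy flips to full contribution.
At the Nash equilibrium everyone contributes 45. Group total payoff = 2.6 × 2.03 × 180 = 950.04.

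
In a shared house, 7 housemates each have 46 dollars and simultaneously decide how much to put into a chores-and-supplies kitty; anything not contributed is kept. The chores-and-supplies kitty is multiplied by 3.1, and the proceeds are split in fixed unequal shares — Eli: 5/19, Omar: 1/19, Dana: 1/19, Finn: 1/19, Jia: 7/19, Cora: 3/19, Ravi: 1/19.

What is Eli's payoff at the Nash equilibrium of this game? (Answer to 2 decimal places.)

83.53 dollars

Each unit j contributes comes back to j as 3.1 × (j's share), so j prefers to contribute only if that share exceeds 1/3.1 = 0.3226; otherwise keeping the unit dominates.
Only Jia (7/19) clears that bar, contributing 46; the remaining 6 contribute 0. Total contributed: 46.
Eli keeps 46 and receives 3.1 × 46 × 5/19 = 37.53 from the chores-and-supplies kitty, for a payoff of 83.53.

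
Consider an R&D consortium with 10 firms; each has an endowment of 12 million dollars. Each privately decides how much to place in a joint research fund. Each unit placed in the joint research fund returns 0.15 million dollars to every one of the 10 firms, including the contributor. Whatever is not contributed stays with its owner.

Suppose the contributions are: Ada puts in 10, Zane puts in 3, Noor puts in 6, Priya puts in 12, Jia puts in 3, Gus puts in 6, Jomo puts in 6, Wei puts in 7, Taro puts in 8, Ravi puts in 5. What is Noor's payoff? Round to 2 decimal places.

Total contributed: 10 + 3 + 6 + 12 + 3 + 6 + 6 + 7 + 8 + 5 = 66.
Each receives 0.15 × 66 = 9.90 from the joint research fund.
Noor keeps 12 − 6 = 6, so Noor's payoff is 6 + 9.90 = 15.90.

15.90 million dollars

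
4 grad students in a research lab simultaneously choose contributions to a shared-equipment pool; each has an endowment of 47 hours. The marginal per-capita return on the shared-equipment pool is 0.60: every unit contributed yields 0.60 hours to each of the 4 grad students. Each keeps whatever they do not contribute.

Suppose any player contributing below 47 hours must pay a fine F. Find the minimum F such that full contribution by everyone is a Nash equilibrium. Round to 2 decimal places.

Given the others contribute fully, the best deviation is to contribute 0 (any partial contribution still incurs the fine and gives up units whose private return 0.60 is below 1).
Deviating from 47 to 0 saves 47 hours but forfeits the deviator's share of the drop in the shared-equipment pool: 0.60 × 47 = 28.20.
So the deviation gain is 47 − 28.20 = 18.80, and the fine must be at least 18.80 hours to wipe it out.

18.80 hours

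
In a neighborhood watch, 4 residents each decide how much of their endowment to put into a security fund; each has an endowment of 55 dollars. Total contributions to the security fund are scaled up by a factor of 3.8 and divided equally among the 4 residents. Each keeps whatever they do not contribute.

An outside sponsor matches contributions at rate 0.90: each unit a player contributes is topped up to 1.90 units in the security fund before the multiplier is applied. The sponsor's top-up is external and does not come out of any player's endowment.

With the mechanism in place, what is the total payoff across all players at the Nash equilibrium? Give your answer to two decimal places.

1588.40 dollars

With the mechanism, a contributed unit returns 3.8 × 1.90 / 4 = 1.8050 per unit of net cost to the contributor — now above 1 — so contributing fully is weakly dominant for every player.
So the Nash equilibrium is full contribution by all 4; the group earns 3.8 × 1.90 × 220 = 1588.40.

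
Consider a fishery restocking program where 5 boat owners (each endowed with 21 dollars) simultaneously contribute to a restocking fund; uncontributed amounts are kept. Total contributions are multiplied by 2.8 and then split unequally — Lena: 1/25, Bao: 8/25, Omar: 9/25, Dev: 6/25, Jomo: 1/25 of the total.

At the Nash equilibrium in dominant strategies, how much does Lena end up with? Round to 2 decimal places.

23.35 dollars

A player with share s gets back 2.8·s per unit contributed, so full contribution is dominant for anyone with s > 1/2.8 = 0.3571 and zero contribution is dominant for anyone below.
The only share above 0.3571 is Omar's 9/25, contributing 21; the remaining 4 contribute 0. Total contributed: 21.
Lena keeps 21 and receives 2.8 × 21 × 1/25 = 2.35 from the restocking fund, for a payoff of 23.35.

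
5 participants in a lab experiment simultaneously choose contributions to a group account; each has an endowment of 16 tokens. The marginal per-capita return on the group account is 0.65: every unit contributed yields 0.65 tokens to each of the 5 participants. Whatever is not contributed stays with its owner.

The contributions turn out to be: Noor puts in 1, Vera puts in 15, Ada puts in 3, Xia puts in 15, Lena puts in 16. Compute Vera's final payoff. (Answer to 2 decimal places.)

Total contributed: 1 + 15 + 3 + 15 + 16 = 50.
Each receives 0.65 × 50 = 32.50 from the group account.
Vera keeps 16 − 15 = 1, so Vera's payoff is 1 + 32.50 = 33.50.

33.50 tokens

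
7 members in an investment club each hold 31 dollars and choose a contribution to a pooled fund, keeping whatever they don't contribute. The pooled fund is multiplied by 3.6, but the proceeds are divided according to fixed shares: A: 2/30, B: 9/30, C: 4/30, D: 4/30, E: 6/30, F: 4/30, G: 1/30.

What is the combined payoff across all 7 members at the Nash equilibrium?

297.60 dollars

A player with share s gets back 3.6·s per unit contributed, so full contribution is dominant for anyone with s > 1/3.6 = 0.2778 and zero contribution is dominant for anyone below.
The only share above 0.2778 is B's 9/30, contributing 31; the remaining 6 contribute 0. Total contributed: 31.
The pooled fund pays out 3.6 × 31 = 111.60 in total (split across the unequal shares, but the aggregate is all that matters for the group sum).
The 6 free-riders keep 31 each, adding 186. Group total = 186 + 111.60 = 297.60.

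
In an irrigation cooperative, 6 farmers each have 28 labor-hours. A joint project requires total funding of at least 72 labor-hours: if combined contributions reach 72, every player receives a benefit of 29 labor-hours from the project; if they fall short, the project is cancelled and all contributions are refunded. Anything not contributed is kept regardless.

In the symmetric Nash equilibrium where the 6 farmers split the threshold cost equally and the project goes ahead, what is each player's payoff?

Equal share of the threshold: 72/6 = 12.
At this profile no one gains by cutting their contribution: any cut drops the total below 72, the project is cancelled, contributions are refunded, and the deviator ends with 28, which is less than 28 − 12 + 29 = 45. Contributing more than 12 just wastes the excess. So contributing exactly 12 is a best response.
Each player's payoff: 28 − 12 + 29 = 45.

45 labor-hours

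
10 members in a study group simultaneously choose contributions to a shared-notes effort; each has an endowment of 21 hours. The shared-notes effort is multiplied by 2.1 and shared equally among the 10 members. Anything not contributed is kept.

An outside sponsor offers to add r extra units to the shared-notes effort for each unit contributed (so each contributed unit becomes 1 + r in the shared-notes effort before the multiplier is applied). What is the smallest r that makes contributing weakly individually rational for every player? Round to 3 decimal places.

With matching at rate r, one contributed unit becomes (1 + r) in the shared-notes effort and returns 2.1 × (1 + r) / 10 to the contributor.
Setting this equal to 1: 1 + r = 10/2.1 = 4.7619.
So the minimum matching rate is r = 4.7619 − 1 = 3.762.

3.762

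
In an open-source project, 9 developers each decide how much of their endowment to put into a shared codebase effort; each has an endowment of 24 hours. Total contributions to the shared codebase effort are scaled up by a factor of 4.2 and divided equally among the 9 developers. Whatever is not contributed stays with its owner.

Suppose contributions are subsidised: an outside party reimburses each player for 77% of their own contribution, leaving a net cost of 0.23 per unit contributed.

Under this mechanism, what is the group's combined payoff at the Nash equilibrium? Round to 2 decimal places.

With the mechanism, a contributed unit returns (4.2/9) / 0.23 = 2.0290 per unit of net cost to the contributor — now above 1 — so contributing fully is weakly dominant for every player.
So the Nash equilibrium is full contribution by all 9; the group earns 9 × (24 × 0.77 + 4.2 × 24) = 1073.52.

1073.52 hours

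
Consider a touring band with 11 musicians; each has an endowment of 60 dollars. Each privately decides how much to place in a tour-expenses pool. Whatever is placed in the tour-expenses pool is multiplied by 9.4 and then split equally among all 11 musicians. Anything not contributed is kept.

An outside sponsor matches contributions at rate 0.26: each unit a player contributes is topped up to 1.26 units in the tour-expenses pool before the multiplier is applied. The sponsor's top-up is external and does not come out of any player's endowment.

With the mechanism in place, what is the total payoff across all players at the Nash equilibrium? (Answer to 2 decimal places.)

7817.04 dollars

With the mechanism, a contributed unit returns 9.4 × 1.26 / 11 = 1.0767 per unit of net cost to the contributor — now above 1 — so contributing fully is weakly dominant for every player.
So the Nash equilibrium is full contribution by all 11; the group earns 9.4 × 1.26 × 660 = 7817.04.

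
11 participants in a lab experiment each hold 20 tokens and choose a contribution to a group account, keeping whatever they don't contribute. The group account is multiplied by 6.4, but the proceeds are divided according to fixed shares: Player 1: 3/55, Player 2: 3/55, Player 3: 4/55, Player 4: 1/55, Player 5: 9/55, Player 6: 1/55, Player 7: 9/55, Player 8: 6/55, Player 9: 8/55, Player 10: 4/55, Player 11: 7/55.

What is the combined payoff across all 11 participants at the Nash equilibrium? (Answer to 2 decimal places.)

436.00 tokens

A player with share s gets back 6.4·s per unit contributed, so full contribution is dominant for anyone with s > 1/6.4 = 0.1563 and zero contribution is dominant for anyone below.
Player 5 and Player 7 are above the threshold, contributing 20 each; the remaining 9 contribute 0. Total contributed: 40.
The group account pays out 6.4 × 40 = 256.00 in total (split across the unequal shares, but the aggregate is all that matters for the group sum).
The 9 free-riders keep 20 each, adding 180. Group total = 180 + 256.00 = 436.00.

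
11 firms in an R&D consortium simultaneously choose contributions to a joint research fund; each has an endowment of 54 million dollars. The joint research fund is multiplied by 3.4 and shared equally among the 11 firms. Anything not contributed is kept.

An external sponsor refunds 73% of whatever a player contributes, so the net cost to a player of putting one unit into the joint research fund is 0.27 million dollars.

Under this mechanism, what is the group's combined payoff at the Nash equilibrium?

Under the mechanism each unit contributed yields (3.4/11) / 0.27 = 1.1448 back to its contributor per unit of net cost, which exceeds 1, making full contribution the dominant choice for everyone.
So the Nash equilibrium is full contribution by all 11; the group earns 11 × (54 × 0.73 + 3.4 × 54) = 2453.22.

2453.22 million dollars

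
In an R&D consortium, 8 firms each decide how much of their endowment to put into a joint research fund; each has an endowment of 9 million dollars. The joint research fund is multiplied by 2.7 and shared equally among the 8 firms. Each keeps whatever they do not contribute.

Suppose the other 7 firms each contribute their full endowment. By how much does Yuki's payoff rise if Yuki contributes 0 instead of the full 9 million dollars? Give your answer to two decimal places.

Switching from a contribution of 9 to 0 lets Yuki keep an extra 9 million dollars, but lowers the joint research fund by 9, which costs Yuki their own share of that drop: 2.7/8 × 9 = 3.04.
Net gain = 9 − 3.04 = 5.96. The private return per contributed unit (0.3375) is below 1, so free-riding is indeed the best response regardless of what the others do.

5.96 million dollars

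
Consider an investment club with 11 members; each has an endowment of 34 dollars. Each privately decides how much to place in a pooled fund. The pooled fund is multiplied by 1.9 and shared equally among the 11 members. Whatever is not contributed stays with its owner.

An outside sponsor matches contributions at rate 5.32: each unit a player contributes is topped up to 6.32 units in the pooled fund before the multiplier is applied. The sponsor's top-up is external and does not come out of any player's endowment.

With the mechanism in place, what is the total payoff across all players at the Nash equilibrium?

Under the mechanism each unit contributed yields 1.9 × 6.32 / 11 = 1.0916 back to its contributor per unit of net cost, which exceeds 1, making full contribution the dominant choice for everyone.
At the Nash equilibrium everyone contributes 34. Group total payoff = 1.9 × 6.32 × 374 = 4490.99.

4490.99 dollars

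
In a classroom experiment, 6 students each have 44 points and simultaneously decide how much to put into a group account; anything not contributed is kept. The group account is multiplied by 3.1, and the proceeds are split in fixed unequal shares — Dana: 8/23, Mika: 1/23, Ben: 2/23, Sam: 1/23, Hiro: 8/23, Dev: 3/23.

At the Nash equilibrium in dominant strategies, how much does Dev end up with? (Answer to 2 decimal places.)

79.58 points

Player j's private return per contributed unit is 3.1 × (j's share). Contributing is weakly dominant for j when that share is at least 1/3.1 = 0.3226, and contributing 0 is dominant otherwise.
Dana and Hiro are above the threshold, contributing 44 each; the remaining 4 contribute 0. Total contributed: 88.
Dev keeps 44 and receives 3.1 × 88 × 3/23 = 35.58 from the group account, for a payoff of 79.58.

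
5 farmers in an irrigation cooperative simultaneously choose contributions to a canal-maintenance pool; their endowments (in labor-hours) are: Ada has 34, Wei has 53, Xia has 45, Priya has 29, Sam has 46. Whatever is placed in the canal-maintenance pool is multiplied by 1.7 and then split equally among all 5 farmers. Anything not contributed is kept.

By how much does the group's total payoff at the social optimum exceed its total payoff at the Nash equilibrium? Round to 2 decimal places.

The private return per contributed unit is 1.7/5 = 0.3400 < 1 for every player regardless of endowment, so the Nash equilibrium is zero contribution and the group total is Σ E_j = 34 + 53 + 45 + 29 + 46 = 207.
Each contributed unit returns 1.700 to the group, so the social optimum is full contribution by everyone: group total = 1.700 × 207 = 351.90.
Efficiency loss = (1.700 − 1) × 207 = 144.90.

144.90 labor-hours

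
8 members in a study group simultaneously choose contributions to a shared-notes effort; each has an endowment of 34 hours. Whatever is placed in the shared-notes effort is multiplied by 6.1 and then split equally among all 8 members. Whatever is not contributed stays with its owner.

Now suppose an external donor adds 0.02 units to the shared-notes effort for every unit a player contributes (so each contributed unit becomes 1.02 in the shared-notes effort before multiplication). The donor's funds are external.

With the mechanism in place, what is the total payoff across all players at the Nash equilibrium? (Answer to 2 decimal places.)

272.00 hours

The effective private return is 6.1 × 1.02 / 8 = 0.7778, which is still under 1, so the mechanism doesn't change anyone's dominant strategy: zero contribution.
At the Nash equilibrium no one contributes; group total payoff = 8 × 34 = 272.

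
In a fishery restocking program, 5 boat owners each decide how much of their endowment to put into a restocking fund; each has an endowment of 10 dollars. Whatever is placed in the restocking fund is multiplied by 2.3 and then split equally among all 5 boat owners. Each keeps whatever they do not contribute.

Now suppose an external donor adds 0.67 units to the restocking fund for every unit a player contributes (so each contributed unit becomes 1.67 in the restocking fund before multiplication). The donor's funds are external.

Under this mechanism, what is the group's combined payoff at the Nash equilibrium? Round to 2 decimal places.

With the mechanism, a contributed unit returns 2.3 × 1.67 / 5 = 0.7682 per unit of net cost — still below 1 — so contributing 0 remains dominant for every player.
Everyone keeps their endowment and the group total is 5 × 10 = 50.

50.00 dollars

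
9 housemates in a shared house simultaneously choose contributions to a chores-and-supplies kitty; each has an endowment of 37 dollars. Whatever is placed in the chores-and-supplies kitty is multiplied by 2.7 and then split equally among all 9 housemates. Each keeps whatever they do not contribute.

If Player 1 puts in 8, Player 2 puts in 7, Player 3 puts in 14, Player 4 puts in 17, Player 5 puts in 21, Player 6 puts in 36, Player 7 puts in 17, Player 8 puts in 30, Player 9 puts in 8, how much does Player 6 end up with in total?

48.40 dollars

Total contributed: 8 + 7 + 14 + 17 + 21 + 36 + 17 + 30 + 8 = 158.
Each receives 2.7 × 158 / 9 = 47.40 from the chores-and-supplies kitty.
Player 6 keeps 37 − 36 = 1, so Player 6's payoff is 1 + 47.40 = 48.40.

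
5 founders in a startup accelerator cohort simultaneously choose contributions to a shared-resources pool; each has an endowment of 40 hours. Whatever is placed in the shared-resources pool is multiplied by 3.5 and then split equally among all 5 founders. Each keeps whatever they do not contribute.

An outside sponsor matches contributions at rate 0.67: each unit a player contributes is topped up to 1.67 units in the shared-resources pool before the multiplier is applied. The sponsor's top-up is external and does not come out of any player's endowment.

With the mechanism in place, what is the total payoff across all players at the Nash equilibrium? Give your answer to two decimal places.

1169.00 hours

The effective private return per unit is now 3.5 × 1.67 / 5 = 1.1690 > 1, so every player's dominant strategy flips to full contribution.
So the Nash equilibrium is full contribution by all 5; the group earns 3.5 × 1.67 × 200 = 1169.00.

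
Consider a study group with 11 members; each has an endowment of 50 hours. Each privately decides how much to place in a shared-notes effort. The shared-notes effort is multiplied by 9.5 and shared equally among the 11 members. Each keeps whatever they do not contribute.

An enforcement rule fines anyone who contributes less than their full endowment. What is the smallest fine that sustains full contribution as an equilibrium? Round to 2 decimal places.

6.82 hours

Given the others contribute fully, the best deviation is to contribute 0 (any partial contribution still incurs the fine and gives up units whose private return 0.8636 is below 1).
Deviating from 50 to 0 saves 50 hours but forfeits the deviator's share of the drop in the shared-notes effort: 9.5/11 × 50 = 43.18.
So the deviation gain is 50 − 43.18 = 6.82, and the fine must be at least 6.82 hours to wipe it out.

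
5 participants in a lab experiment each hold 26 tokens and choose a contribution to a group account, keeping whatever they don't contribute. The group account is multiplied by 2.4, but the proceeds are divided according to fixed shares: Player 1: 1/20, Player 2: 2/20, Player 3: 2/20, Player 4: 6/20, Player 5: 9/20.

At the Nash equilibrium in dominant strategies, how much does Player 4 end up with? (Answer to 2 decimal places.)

For player j, contributing a unit is worthwhile iff 2.4 × (j's share) ≥ 1, i.e. iff j's share is at least 0.4167.
Player 5 alone (share 9/20) is above the threshold, contributing 26; the remaining 4 contribute 0. Total contributed: 26.
Player 4 keeps 26 and receives 2.4 × 26 × 6/20 = 18.72 from the group account, for a payoff of 44.72.

44.72 tokens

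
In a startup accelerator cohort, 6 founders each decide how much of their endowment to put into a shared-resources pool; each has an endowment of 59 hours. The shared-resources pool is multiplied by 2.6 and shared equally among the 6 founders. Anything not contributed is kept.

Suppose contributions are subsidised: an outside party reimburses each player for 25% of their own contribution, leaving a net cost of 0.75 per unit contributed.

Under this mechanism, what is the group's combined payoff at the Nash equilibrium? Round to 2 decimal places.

Even with the mechanism, each unit contributed returns only (2.6/6) / 0.75 = 0.5778 per unit of net cost, so contributing nothing is still dominant.
Everyone keeps their endowment and the group total is 6 × 59 = 354.

354.00 hours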